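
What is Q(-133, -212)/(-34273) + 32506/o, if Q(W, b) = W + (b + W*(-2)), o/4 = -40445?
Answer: -550648759/2772342970 ≈ -0.19862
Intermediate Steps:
o = -161780 (o = 4*(-40445) = -161780)
Q(W, b) = b - W (Q(W, b) = W + (b - 2*W) = b - W)
Q(-133, -212)/(-34273) + 32506/o = (-212 - 1*(-133))/(-34273) + 32506/(-161780) = (-212 + 133)*(-1/34273) + 32506*(-1/161780) = -79*(-1/34273) - 16253/80890 = 79/34273 - 16253/80890 = -550648759/2772342970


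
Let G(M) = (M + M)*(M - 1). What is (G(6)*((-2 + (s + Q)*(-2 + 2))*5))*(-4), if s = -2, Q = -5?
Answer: 2400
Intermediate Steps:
G(M) = 2*M*(-1 + M) (G(M) = (2*M)*(-1 + M) = 2*M*(-1 + M))
(G(6)*((-2 + (s + Q)*(-2 + 2))*5))*(-4) = ((2*6*(-1 + 6))*((-2 + (-2 - 5)*(-2 + 2))*5))*(-4) = ((2*6*5)*((-2 - 7*0)*5))*(-4) = (60*((-2 + 0)*5))*(-4) = (60*(-2*5))*(-4) = (60*(-10))*(-4) = -600*(-4) = 2400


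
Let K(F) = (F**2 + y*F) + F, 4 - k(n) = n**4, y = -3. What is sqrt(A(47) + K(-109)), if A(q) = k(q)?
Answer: 3*I*sqrt(540842) ≈ 2206.3*I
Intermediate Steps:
k(n) = 4 - n**4
A(q) = 4 - q**4
K(F) = F**2 - 2*F (K(F) = (F**2 - 3*F) + F = F**2 - 2*F)
sqrt(A(47) + K(-109)) = sqrt((4 - 1*47**4) - 109*(-2 - 109)) = sqrt((4 - 1*4879681) - 109*(-111)) = sqrt((4 - 4879681) + 12099) = sqrt(-4879677 + 12099) = sqrt(-4867578) = 3*I*sqrt(540842)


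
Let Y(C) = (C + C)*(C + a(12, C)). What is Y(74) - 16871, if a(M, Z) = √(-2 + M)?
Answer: -5919 + 148*√10 ≈ -5451.0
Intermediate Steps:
Y(C) = 2*C*(C + √10) (Y(C) = (C + C)*(C + √(-2 + 12)) = (2*C)*(C + √10) = 2*C*(C + √10))
Y(74) - 16871 = 2*74*(74 + √10) - 16871 = (10952 + 148*√10) - 16871 = -5919 + 148*√10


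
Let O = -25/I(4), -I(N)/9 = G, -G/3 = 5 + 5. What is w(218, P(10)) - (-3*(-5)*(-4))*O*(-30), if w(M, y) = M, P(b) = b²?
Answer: 1154/3 ≈ 384.67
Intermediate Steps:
G = -30 (G = -3*(5 + 5) = -3*10 = -30)
I(N) = 270 (I(N) = -9*(-30) = 270)
O = -5/54 (O = -25/270 = -25*1/270 = -5/54 ≈ -0.092593)
w(218, P(10)) - (-3*(-5)*(-4))*O*(-30) = 218 - (-3*(-5)*(-4))*(-5/54)*(-30) = 218 - (15*(-4))*(-5/54)*(-30) = 218 - (-60*(-5/54))*(-30) = 218 - 50*(-30)/9 = 218 - 1*(-500/3) = 218 + 500/3 = 1154/3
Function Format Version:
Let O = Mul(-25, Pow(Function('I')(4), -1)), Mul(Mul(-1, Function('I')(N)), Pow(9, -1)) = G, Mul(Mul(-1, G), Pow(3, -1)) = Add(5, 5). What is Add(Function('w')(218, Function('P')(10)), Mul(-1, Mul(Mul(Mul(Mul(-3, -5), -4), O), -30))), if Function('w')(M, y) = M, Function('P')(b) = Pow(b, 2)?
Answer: Rational(1154, 3) ≈ 384.67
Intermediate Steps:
G = -30 (G = Mul(-3, Add(5, 5)) = Mul(-3, 10) = -30)
Function('I')(N) = 270 (Function('I')(N) = Mul(-9, -30) = 270)
O = Rational(-5, 54) (O = Mul(-25, Pow(270, -1)) = Mul(-25, Rational(1, 270)) = Rational(-5, 54) ≈ -0.092593)
Add(Function('w')(218, Function('P')(10)), Mul(-1, Mul(Mul(Mul(Mul(-3, -5), -4), O), -30))) = Add(218, Mul(-1, Mul(Mul(Mul(Mul(-3, -5), -4), Rational(-5, 54)), -30))) = Add(218, Mul(-1, Mul(Mul(Mul(15, -4), Rational(-5, 54)), -30))) = Add(218, Mul(-1, Mul(Mul(-60, Rational(-5, 54)), -30))) = Add(218, Mul(-1, Mul(Rational(50, 9), -30))) = Add(218, Mul(-1, Rational(-500, 3))) = Add(218, Rational(500, 3)) = Rational(1154, 3)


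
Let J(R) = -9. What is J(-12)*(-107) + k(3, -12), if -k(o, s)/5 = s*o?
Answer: 1143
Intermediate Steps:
k(o, s) = -5*o*s (k(o, s) = -5*s*o = -5*o*s)
J(-12)*(-107) + k(3, -12) = -9*(-107) - 5*3*(-12) = 963 + 180 = 1143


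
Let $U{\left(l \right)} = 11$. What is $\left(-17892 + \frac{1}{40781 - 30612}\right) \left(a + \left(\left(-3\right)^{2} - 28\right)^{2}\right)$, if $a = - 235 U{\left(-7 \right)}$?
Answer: $\frac{404642893328}{10169} \approx 3.9792 \cdot 10^{7}$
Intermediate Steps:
$a = -2585$ ($a = \left(-235\right) 11 = -2585$)
$\left(-17892 + \frac{1}{40781 - 30612}\right) \left(a + \left(\left(-3\right)^{2} - 28\right)^{2}\right) = \left(-17892 + \frac{1}{40781 - 30612}\right) \left(-2585 + \left(\left(-3\right)^{2} - 28\right)^{2}\right) = \left(-17892 + \frac{1}{40781 - 30612}\right) \left(-2585 + \left(9 - 28\right)^{2}\right) = \left(-17892 + \frac{1}{40781 - 30612}\right) \left(-2585 + \left(-19\right)^{2}\right) = \left(-17892 + \frac{1}{10169}\right) \left(-2585 + 361\right) = \left(-17892 + \frac{1}{10169}\right) \left(-2224\right) = \left(- \frac{181943747}{10169}\right) \left(-2224\right) = \frac{404642893328}{10169}$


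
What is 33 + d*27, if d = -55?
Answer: -1452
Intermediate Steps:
33 + d*27 = 33 - 55*27 = 33 - 1485 = -1452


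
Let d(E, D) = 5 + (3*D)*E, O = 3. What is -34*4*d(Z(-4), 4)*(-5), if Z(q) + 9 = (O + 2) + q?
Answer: -61880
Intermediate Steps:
Z(q) = -4 + q (Z(q) = -9 + ((3 + 2) + q) = -9 + (5 + q) = -4 + q)
d(E, D) = 5 + 3*D*E
-34*4*d(Z(-4), 4)*(-5) = -34*4*(5 + 3*4*(-4 - 4))*(-5) = -34*4*(5 + 3*4*(-8))*(-5) = -34*4*(5 - 96)*(-5) = -34*4*(-91)*(-5) = -(-12376)*(-5) = -34*1820 = -61880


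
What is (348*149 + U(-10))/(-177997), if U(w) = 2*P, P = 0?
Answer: -51852/177997 ≈ -0.29131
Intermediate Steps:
U(w) = 0 (U(w) = 2*0 = 0)
(348*149 + U(-10))/(-177997) = (348*149 + 0)/(-177997) = (51852 + 0)*(-1/177997) = 51852*(-1/177997) = -51852/177997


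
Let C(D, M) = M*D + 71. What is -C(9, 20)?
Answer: -251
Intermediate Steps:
C(D, M) = 71 + D*M (C(D, M) = D*M + 71 = 71 + D*M)
-C(9, 20) = -(71 + 9*20) = -(71 + 180) = -1*251 = -251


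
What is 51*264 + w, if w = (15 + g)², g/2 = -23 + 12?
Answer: 13513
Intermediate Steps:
g = -22 (g = 2*(-23 + 12) = 2*(-11) = -22)
w = 49 (w = (15 - 22)² = (-7)² = 49)
51*264 + w = 51*264 + 49 = 13464 + 49 = 13513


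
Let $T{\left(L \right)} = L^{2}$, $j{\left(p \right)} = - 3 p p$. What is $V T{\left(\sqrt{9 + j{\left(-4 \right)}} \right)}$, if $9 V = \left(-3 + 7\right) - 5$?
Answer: $\frac{13}{3} \approx 4.3333$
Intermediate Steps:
$j{\left(p \right)} = - 3 p^{2}$
$V = - \frac{1}{9}$ ($V = \frac{\left(-3 + 7\right) - 5}{9} = \frac{4 - 5}{9} = \frac{1}{9} \left(-1\right) = - \frac{1}{9} \approx -0.11111$)
$V T{\left(\sqrt{9 + j{\left(-4 \right)}} \right)} = - \frac{\left(\sqrt{9 - 3 \left(-4\right)^{2}}\right)^{2}}{9} = - \frac{\left(\sqrt{9 - 48}\right)^{2}}{9} = - \frac{\left(\sqrt{-39}\right)^{2}}{9} = - \frac{\left(i \sqrt{39}\right)^{2}}{9} = \left(- \frac{1}{9}\right) \left(-39\right) = \frac{13}{3}$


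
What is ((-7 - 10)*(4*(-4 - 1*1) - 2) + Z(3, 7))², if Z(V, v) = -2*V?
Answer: 135424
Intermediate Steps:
((-7 - 10)*(4*(-4 - 1*1) - 2) + Z(3, 7))² = ((-7 - 10)*(4*(-4 - 1*1) - 2) - 2*3)² = (-17*(4*(-4 - 1) - 2) - 6)² = (-17*(4*(-5) - 2) - 6)² = (-17*(-20 - 2) - 6)² = (-17*(-22) - 6)² = (374 - 6)² = 368² = 135424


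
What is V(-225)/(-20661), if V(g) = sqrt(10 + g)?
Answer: -I*sqrt(215)/20661 ≈ -0.00070969*I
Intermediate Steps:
V(-225)/(-20661) = sqrt(10 - 225)/(-20661) = sqrt(-215)*(-1/20661) = (I*sqrt(215))*(-1/20661) = -I*sqrt(215)/20661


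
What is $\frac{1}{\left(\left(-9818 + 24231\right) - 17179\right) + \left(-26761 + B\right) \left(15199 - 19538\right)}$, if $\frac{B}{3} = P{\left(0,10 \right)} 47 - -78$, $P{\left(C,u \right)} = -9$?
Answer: $\frac{1}{120604078} \approx 8.2916 \cdot 10^{-9}$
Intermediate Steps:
$B = -1035$ ($B = 3 \left(\left(-9\right) 47 - -78\right) = 3 \left(-423 + 78\right) = 3 \left(-345\right) = -1035$)
$\frac{1}{\left(\left(-9818 + 24231\right) - 17179\right) + \left(-26761 + B\right) \left(15199 - 19538\right)} = \frac{1}{\left(\left(-9818 + 24231\right) - 17179\right) + \left(-26761 - 1035\right) \left(15199 - 19538\right)} = \frac{1}{\left(14413 - 17179\right) - -120606844} = \frac{1}{-2766 + 120606844} = \frac{1}{120604078}$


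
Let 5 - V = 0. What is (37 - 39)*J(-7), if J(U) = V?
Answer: -10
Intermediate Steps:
V = 5 (V = 5 - 1*0 = 5 + 0 = 5)
J(U) = 5
(37 - 39)*J(-7) = (37 - 39)*5 = -2*5 = -10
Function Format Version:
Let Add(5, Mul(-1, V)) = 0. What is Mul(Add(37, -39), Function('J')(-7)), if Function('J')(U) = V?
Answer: -10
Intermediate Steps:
V = 5 (V = Add(5, Mul(-1, 0)) = Add(5, 0) = 5)
Function('J')(U) = 5
Mul(Add(37, -39), Function('J')(-7)) = Mul(Add(37, -39), 5) = Mul(-2, 5) = -10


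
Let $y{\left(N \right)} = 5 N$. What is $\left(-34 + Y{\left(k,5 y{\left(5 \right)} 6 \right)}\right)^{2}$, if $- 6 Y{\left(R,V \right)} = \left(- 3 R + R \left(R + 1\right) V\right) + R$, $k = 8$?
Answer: $\frac{734084836}{9} \approx 8.1565 \cdot 10^{7}$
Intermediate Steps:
$Y{\left(R,V \right)} = \frac{R}{3} - \frac{R V \left(1 + R\right)}{6}$ ($Y{\left(R,V \right)} = - \frac{\left(- 3 R + R \left(R + 1\right) V\right) + R}{6} = - \frac{\left(- 3 R + R \left(1 + R\right) V\right) + R}{6} = - \frac{\left(- 3 R + R V \left(1 + R\right)\right) + R}{6} = - \frac{- 2 R + R V \left(1 + R\right)}{6} = \frac{R}{3} - \frac{R V \left(1 + R\right)}{6}$)
$\left(-34 + Y{\left(k,5 y{\left(5 \right)} 6 \right)}\right)^{2} = \left(-34 + \frac{1}{6} \cdot 8 \left(2 - 5 \cdot 5 \cdot 5 \cdot 6 - 8 \cdot 5 \cdot 5 \cdot 5 \cdot 6\right)\right)^{2} = \left(-34 + \frac{1}{6} \cdot 8 \left(2 - 5 \cdot 25 \cdot 6 - 8 \cdot 5 \cdot 25 \cdot 6\right)\right)^{2} = \left(-34 + \frac{1}{6} \cdot 8 \left(2 - 125 \cdot 6 - 8 \cdot 125 \cdot 6\right)\right)^{2} = \left(-34 + \frac{1}{6} \cdot 8 \left(2 - 750 - 8 \cdot 750\right)\right)^{2} = \left(-34 + \frac{1}{6} \cdot 8 \left(2 - 750 - 6000\right)\right)^{2} = \left(-34 + \frac{1}{6} \cdot 8 \left(-6748\right)\right)^{2} = \left(-34 - \frac{26992}{3}\right)^{2} = \left(- \frac{27094}{3}\right)^{2} = \frac{734084836}{9}$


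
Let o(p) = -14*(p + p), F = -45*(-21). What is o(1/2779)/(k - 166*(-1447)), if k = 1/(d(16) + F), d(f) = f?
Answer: -3844/91641146831 ≈ -4.1946e-8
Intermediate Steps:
F = 945
k = 1/961 (k = 1/(16 + 945) = 1/961 ≈ 0.0010406)
o(p) = -28*p
o(1/2779)/(k - 166*(-1447)) = (-28/2779)/(1/961 - 166*(-1447)) = (-28*1/2779)/(1/961 + 240202) = -4/(397*230834123/961) = -4/397*961/230834123 = -3844/91641146831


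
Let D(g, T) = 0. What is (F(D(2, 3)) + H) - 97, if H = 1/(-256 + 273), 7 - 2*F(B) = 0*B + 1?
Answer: -1597/17 ≈ -93.941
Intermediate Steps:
F(B) = 3 (F(B) = 7/2 - (0*B + 1)/2 = 7/2 - (0 + 1)/2 = 7/2 - ½*1 = 7/2 - ½ = 3)
H = 1/17 ≈ 0.058824
(F(D(2, 3)) + H) - 97 = (3 + 1/17) - 97 = 52/17 - 97 = -1597/17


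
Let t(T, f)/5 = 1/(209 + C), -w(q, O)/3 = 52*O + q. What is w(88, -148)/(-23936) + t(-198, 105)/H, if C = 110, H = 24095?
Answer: -398709331/418134992 ≈ -0.95354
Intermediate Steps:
w(q, O) = -156*O - 3*q (w(q, O) = -3*(52*O + q) = -3*(q + 52*O) = -156*O - 3*q)
t(T, f) = 5/319 (t(T, f) = 5/(209 + 110) = 5/319)
w(88, -148)/(-23936) + t(-198, 105)/H = (-156*(-148) - 3*88)/(-23936) + (5/319)/24095 = (23088 - 264)*(-1/23936) + (5/319)*(1/24095) = 22824*(-1/23936) + 1/1537261 = -2853/2992 + 1/1537261 = -398709331/418134992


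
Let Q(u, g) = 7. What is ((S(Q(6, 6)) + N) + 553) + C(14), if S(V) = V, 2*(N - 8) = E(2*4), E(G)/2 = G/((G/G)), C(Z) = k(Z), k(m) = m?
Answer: 590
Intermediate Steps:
C(Z) = Z
E(G) = 2*G (E(G) = 2*(G/((G/G))) = 2*(G/1) = 2*(G*1) = 2*G)
N = 16 (N = 8 + (2*(2*4))/2 = 8 + (2*8)/2 = 8 + (1/2)*16 = 8 + 8 = 16)
((S(Q(6, 6)) + N) + 553) + C(14) = ((7 + 16) + 553) + 14 = (23 + 553) + 14 = 576 + 14 = 590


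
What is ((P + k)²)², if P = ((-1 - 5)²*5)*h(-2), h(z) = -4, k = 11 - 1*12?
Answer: 270234665281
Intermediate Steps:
k = -1 (k = 11 - 12 = -1)
P = -720 (P = ((-1 - 5)²*5)*(-4) = ((-6)²*5)*(-4) = (36*5)*(-4) = 180*(-4) = -720)
((P + k)²)² = ((-720 - 1)²)² = ((-721)²)² = 519841² = 270234665281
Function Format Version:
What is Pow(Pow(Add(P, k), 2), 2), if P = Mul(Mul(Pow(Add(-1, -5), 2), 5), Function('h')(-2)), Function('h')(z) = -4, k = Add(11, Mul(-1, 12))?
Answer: 270234665281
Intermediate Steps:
k = -1 (k = Add(11, -12) = -1)
P = -720 (P = Mul(Mul(Pow(Add(-1, -5), 2), 5), -4) = Mul(Mul(Pow(-6, 2), 5), -4) = Mul(Mul(36, 5), -4) = Mul(180, -4) = -720)
Pow(Pow(Add(P, k), 2), 2) = Pow(Pow(Add(-720, -1), 2), 2) = Pow(Pow(-721, 2), 2) = Pow(519841, 2) = 270234665281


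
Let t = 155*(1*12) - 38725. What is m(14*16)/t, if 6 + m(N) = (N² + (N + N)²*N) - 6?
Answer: -9001572/7373 ≈ -1220.9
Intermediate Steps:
t = -36865 (t = 155*12 - 38725 = 1860 - 38725 = -36865)
m(N) = -12 + N² + 4*N³ (m(N) = -6 + ((N² + (N + N)²*N) - 6) = -6 + ((N² + (2*N)²*N) - 6) = -6 + ((N² + (4*N²)*N) - 6) = -6 + ((N² + 4*N³) - 6) = -6 + (-6 + N² + 4*N³) = -12 + N² + 4*N³)
m(14*16)/t = (-12 + (14*16)² + 4*(14*16)³)/(-36865) = (-12 + 224² + 4*224³)*(-1/36865) = (-12 + 50176 + 4*11239424)*(-1/36865) = (-12 + 50176 + 44957696)*(-1/36865) = 45007860*(-1/36865) = -9001572/7373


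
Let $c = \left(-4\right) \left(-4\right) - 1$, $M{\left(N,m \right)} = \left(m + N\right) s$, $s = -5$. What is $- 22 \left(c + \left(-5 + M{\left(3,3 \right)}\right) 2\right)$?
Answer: $1210$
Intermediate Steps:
$M{\left(N,m \right)} = - 5 N - 5 m$ ($M{\left(N,m \right)} = \left(m + N\right) \left(-5\right) = \left(N + m\right) \left(-5\right) = - 5 N - 5 m$)
$c = 15$ ($c = 16 - 1 = 15$)
$- 22 \left(c + \left(-5 + M{\left(3,3 \right)}\right) 2\right) = - 22 \left(15 + \left(-5 - 30\right) 2\right) = - 22 \left(15 - 70\right) = \left(-22\right) \left(-55\right) = 1210$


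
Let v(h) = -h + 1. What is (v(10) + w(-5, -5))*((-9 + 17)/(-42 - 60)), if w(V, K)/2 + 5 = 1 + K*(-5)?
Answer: -44/17 ≈ -2.5882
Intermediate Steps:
w(V, K) = -8 - 10*K (w(V, K) = -10 + 2*(1 + K*(-5)) = -10 + 2*(1 - 5*K) = -10 + (2 - 10*K) = -8 - 10*K)
v(h) = 1 - h
(v(10) + w(-5, -5))*((-9 + 17)/(-42 - 60)) = ((1 - 1*10) + (-8 - 10*(-5)))*((-9 + 17)/(-42 - 60)) = ((1 - 10) + (-8 + 50))*(8/(-102)) = (-9 + 42)*(8*(-1/102)) = 33*(-4/51) = -44/17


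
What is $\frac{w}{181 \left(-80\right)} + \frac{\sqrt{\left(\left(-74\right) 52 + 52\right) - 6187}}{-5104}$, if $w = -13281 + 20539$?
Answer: $- \frac{3629}{7240} - \frac{i \sqrt{9983}}{5104} \approx -0.50124 - 0.019576 i$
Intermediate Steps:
$w = 7258$
$\frac{w}{181 \left(-80\right)} + \frac{\sqrt{\left(\left(-74\right) 52 + 52\right) - 6187}}{-5104} = \frac{7258}{181 \left(-80\right)} + \frac{\sqrt{\left(\left(-74\right) 52 + 52\right) - 6187}}{-5104} = \frac{7258}{-14480} + \sqrt{\left(-3848 + 52\right) - 6187} \left(- \frac{1}{5104}\right) = 7258 \left(- \frac{1}{14480}\right) + \sqrt{-3796 - 6187} \left(- \frac{1}{5104}\right) = - \frac{3629}{7240} + \sqrt{-9983} \left(- \frac{1}{5104}\right) = - \frac{3629}{7240} + i \sqrt{9983} \left(- \frac{1}{5104}\right) = - \frac{3629}{7240} - \frac{i \sqrt{9983}}{5104}$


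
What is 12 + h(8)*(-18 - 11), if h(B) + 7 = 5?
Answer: 70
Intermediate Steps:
h(B) = -2 (h(B) = -7 + 5 = -2)
12 + h(8)*(-18 - 11) = 12 - 2*(-18 - 11) = 12 - 2*(-29) = 12 + 58 = 70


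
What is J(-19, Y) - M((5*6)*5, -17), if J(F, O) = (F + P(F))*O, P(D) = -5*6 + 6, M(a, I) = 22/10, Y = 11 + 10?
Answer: -4526/5 ≈ -905.20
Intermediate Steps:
Y = 21
M(a, I) = 11/5 (M(a, I) = 22*(⅒) = 11/5)
P(D) = -24 (P(D) = -30 + 6 = -24)
J(F, O) = O*(-24 + F) (J(F, O) = (F - 24)*O = (-24 + F)*O = O*(-24 + F))
J(-19, Y) - M((5*6)*5, -17) = 21*(-24 - 19) - 1*11/5 = 21*(-43) - 11/5 = -903 - 11/5 = -4526/5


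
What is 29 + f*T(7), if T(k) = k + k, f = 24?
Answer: 365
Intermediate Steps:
T(k) = 2*k
29 + f*T(7) = 29 + 24*(2*7) = 29 + 24*14 = 29 + 336 = 365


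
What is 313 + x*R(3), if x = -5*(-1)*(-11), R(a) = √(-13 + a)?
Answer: 313 - 55*I*√10 ≈ 313.0 - 173.93*I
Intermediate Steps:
x = -55 (x = 5*(-11) = -55)
313 + x*R(3) = 313 - 55*√(-13 + 3) = 313 - 55*I*√10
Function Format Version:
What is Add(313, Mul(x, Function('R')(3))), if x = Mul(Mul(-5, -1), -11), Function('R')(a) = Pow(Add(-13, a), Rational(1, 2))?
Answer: Add(313, Mul(-55, I, Pow(10, Rational(1, 2)))) ≈ Add(313.00, Mul(-173.93, I))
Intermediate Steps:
x = -55 (x = Mul(5, -11) = -55)
Add(313, Mul(x, Function('R')(3))) = Add(313, Mul(-55, Pow(Add(-13, 3), Rational(1, 2)))) = Add(313, Mul(-55, Pow(-10, Rational(1, 2)))) = Add(313, Mul(-55, Mul(I, Pow(10, Rational(1, 2))))) = Add(313, Mul(-55, I, Pow(10, Rational(1, 2))))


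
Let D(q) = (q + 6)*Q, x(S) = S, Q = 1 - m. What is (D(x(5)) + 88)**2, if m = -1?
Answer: 12100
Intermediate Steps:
Q = 2 (Q = 1 - 1*(-1) = 1 + 1 = 2)
D(q) = 12 + 2*q (D(q) = (q + 6)*2 = (6 + q)*2 = 12 + 2*q)
(D(x(5)) + 88)**2 = ((12 + 2*5) + 88)**2 = ((12 + 10) + 88)**2 = (22 + 88)**2 = 110**2 = 12100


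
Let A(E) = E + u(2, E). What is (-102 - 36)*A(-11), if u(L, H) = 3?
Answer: 1104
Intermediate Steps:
A(E) = 3 + E (A(E) = E + 3 = 3 + E)
(-102 - 36)*A(-11) = (-102 - 36)*(3 - 11) = -138*(-8) = 1104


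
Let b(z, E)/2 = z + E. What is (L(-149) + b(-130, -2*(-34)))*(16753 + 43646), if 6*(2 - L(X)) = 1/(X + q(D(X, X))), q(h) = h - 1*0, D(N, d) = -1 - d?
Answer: -14717223/2 ≈ -7.3586e+6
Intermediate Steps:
q(h) = h (q(h) = h + 0 = h)
b(z, E) = 2*E + 2*z (b(z, E) = 2*(z + E) = 2*(E + z) = 2*E + 2*z)
L(X) = 13/6 (L(X) = 2 - 1/(6*(X + (-1 - X))) = 2 - ⅙/(-1) = 2 - ⅙*(-1) = 2 + ⅙ = 13/6)
(L(-149) + b(-130, -2*(-34)))*(16753 + 43646) = (13/6 + (2*(-2*(-34)) + 2*(-130)))*(16753 + 43646) = (13/6 + (2*68 - 260))*60399 = (13/6 + (136 - 260))*60399 = (13/6 - 124)*60399 = -731/6*60399 = -14717223/2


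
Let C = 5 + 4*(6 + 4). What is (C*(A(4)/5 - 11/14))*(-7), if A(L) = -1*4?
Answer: 999/2 ≈ 499.50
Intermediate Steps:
A(L) = -4
C = 45 (C = 5 + 4*10 = 5 + 40 = 45)
(C*(A(4)/5 - 11/14))*(-7) = (45*(-4/5 - 11/14))*(-7) = (45*(-4*⅕ - 11*1/14))*(-7) = (45*(-⅘ - 11/14))*(-7) = (45*(-111/70))*(-7) = -999/14*(-7) = 999/2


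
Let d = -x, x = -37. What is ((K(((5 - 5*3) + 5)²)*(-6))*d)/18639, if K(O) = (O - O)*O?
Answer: 0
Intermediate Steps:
K(O) = 0 (K(O) = 0*O = 0)
d = 37 (d = -1*(-37) = 37)
((K(((5 - 5*3) + 5)²)*(-6))*d)/18639 = ((0*(-6))*37)/18639 = (0*37)*(1/18639) = 0*(1/18639) = 0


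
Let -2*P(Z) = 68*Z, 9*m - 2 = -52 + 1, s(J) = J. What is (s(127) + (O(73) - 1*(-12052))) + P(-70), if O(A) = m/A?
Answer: 9565214/657 ≈ 14559.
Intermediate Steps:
m = -49/9 (m = 2/9 + (-52 + 1)/9 = 2/9 + (⅑)*(-51) = 2/9 - 17/3 = -49/9 ≈ -5.4444)
P(Z) = -34*Z
O(A) = -49/(9*A)
(s(127) + (O(73) - 1*(-12052))) + P(-70) = (127 + (-49/9/73 - 1*(-12052))) - 34*(-70) = (127 + (-49/9*1/73 + 12052)) + 2380 = (127 + (-49/657 + 12052)) + 2380 = (127 + 7918115/657) + 2380 = 8001554/657 + 2380 = 9565214/657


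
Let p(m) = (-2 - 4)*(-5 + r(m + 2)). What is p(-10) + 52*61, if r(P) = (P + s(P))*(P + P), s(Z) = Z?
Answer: 1666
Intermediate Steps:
r(P) = 4*P² (r(P) = (P + P)*(P + P) = (2*P)*(2*P) = 4*P²)
p(m) = 30 - 24*(2 + m)² (p(m) = (-2 - 4)*(-5 + 4*(m + 2)²) = -6*(-5 + 4*(2 + m)²) = 30 - 24*(2 + m)²)
p(-10) + 52*61 = (30 - 24*(2 - 10)²) + 52*61 = (30 - 24*(-8)²) + 3172 = (30 - 24*64) + 3172 = (30 - 1536) + 3172 = -1506 + 3172 = 1666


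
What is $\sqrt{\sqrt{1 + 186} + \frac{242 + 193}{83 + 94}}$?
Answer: $\frac{\sqrt{8555 + 3481 \sqrt{187}}}{59} \approx 4.0165$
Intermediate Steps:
$\sqrt{\sqrt{1 + 186} + \frac{242 + 193}{83 + 94}} = \sqrt{\sqrt{187} + \frac{435}{177}} = \sqrt{\sqrt{187} + 435 \cdot \frac{1}{177}} = \sqrt{\sqrt{187} + \frac{145}{59}} = \sqrt{\frac{145}{59} + \sqrt{187}}$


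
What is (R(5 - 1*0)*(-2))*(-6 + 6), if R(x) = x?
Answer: 0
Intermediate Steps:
(R(5 - 1*0)*(-2))*(-6 + 6) = ((5 - 1*0)*(-2))*(-6 + 6) = ((5 + 0)*(-2))*0 = (5*(-2))*0 = -10*0 = 0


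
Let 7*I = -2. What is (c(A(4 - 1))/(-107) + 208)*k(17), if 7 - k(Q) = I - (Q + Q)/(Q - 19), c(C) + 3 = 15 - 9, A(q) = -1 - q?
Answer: -216172/107 ≈ -2020.3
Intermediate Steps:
I = -2/7 (I = (⅐)*(-2) = -2/7 ≈ -0.28571)
c(C) = 3 (c(C) = -3 + (15 - 9) = -3 + 6 = 3)
k(Q) = 51/7 + 2*Q/(-19 + Q) (k(Q) = 7 - (-2/7 - (Q + Q)/(Q - 19)) = 7 - (-2/7 - 2*Q/(-19 + Q)) = 7 + (2/7 + 2*Q/(-19 + Q)) = 51/7 + 2*Q/(-19 + Q))
(c(A(4 - 1))/(-107) + 208)*k(17) = (3/(-107) + 208)*((-969 + 65*17)/(7*(-19 + 17))) = (3*(-1/107) + 208)*((⅐)*(-969 + 1105)/(-2)) = (-3/107 + 208)*((⅐)*(-½)*136) = (22253/107)*(-68/7) = -216172/107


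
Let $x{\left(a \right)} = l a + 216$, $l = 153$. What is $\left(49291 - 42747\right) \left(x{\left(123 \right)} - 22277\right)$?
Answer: $-21215648$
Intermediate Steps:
$x{\left(a \right)} = 216 + 153 a$ ($x{\left(a \right)} = 153 a + 216 = 216 + 153 a$)
$\left(49291 - 42747\right) \left(x{\left(123 \right)} - 22277\right) = \left(49291 - 42747\right) \left(\left(216 + 153 \cdot 123\right) - 22277\right) = 6544 \left(\left(216 + 18819\right) - 22277\right) = 6544 \left(19035 - 22277\right) = 6544 \left(-3242\right) = -21215648$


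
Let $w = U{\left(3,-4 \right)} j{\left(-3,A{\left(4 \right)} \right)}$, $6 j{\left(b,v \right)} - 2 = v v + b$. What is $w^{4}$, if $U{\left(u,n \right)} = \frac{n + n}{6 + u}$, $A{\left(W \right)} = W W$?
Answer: $\frac{13363360000}{6561} \approx 2.0368 \cdot 10^{6}$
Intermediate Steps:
$A{\left(W \right)} = W^{2}$
$j{\left(b,v \right)} = \frac{1}{3} + \frac{b}{6} + \frac{v^{2}}{6}$ ($j{\left(b,v \right)} = \frac{1}{3} + \frac{v v + b}{6} = \frac{1}{3} + \frac{v^{2} + b}{6} = \frac{1}{3} + \frac{b + v^{2}}{6} = \frac{1}{3} + \left(\frac{b}{6} + \frac{v^{2}}{6}\right) = \frac{1}{3} + \frac{b}{6} + \frac{v^{2}}{6}$)
$U{\left(u,n \right)} = \frac{2 n}{6 + u}$
$w = - \frac{340}{9}$ ($w = 2 \left(-4\right) \frac{1}{6 + 3} \left(\frac{1}{3} + \frac{1}{6} \left(-3\right) + \frac{\left(4^{2}\right)^{2}}{6}\right) = 2 \left(-4\right) \frac{1}{9} \left(\frac{1}{3} - \frac{1}{2} + \frac{16^{2}}{6}\right) = 2 \left(-4\right) \frac{1}{9} \left(\frac{1}{3} - \frac{1}{2} + \frac{1}{6} \cdot 256\right) = - \frac{8 \left(\frac{1}{3} - \frac{1}{2} + \frac{128}{3}\right)}{9} = \left(- \frac{8}{9}\right) \frac{85}{2} = - \frac{340}{9} \approx -37.778$)
$w^{4} = \left(- \frac{340}{9}\right)^{4} = \frac{13363360000}{6561}$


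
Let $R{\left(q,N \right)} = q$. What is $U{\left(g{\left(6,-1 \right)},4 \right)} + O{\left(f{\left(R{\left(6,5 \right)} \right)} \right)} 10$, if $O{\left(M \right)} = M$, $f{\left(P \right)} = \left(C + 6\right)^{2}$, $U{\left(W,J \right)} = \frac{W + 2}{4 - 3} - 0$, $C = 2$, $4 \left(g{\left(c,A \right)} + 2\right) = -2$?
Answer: $\frac{1279}{2} \approx 639.5$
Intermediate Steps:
$g{\left(c,A \right)} = - \frac{5}{2}$ ($g{\left(c,A \right)} = -2 + \frac{1}{4} \left(-2\right) = -2 - \frac{1}{2} = - \frac{5}{2}$)
$U{\left(W,J \right)} = 2 + W$ ($U{\left(W,J \right)} = \frac{2 + W}{1} + 0 = \left(2 + W\right) 1 + 0 = \left(2 + W\right) + 0 = 2 + W$)
$f{\left(P \right)} = 64$ ($f{\left(P \right)} = \left(2 + 6\right)^{2} = 8^{2} = 64$)
$U{\left(g{\left(6,-1 \right)},4 \right)} + O{\left(f{\left(R{\left(6,5 \right)} \right)} \right)} 10 = \left(2 - \frac{5}{2}\right) + 64 \cdot 10 = - \frac{1}{2} + 640 = \frac{1279}{2}$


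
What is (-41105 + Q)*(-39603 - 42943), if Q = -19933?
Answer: 5038442748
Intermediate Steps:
(-41105 + Q)*(-39603 - 42943) = (-41105 - 19933)*(-39603 - 42943) = -61038*(-82546) = 5038442748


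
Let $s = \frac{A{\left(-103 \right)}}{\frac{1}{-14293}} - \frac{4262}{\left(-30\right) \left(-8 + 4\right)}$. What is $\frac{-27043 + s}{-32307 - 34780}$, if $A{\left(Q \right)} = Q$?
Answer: $- \frac{86706029}{4025220} \approx -21.541$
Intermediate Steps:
$s = \frac{88328609}{60}$ ($s = - \frac{103}{\frac{1}{-14293}} - \frac{4262}{\left(-30\right) \left(-8 + 4\right)} = - \frac{103}{- \frac{1}{14293}} - \frac{4262}{\left(-30\right) \left(-4\right)} = \left(-103\right) \left(-14293\right) - \frac{4262}{120} = 1472179 - \frac{2131}{60} = \frac{88328609}{60} \approx 1.4721 \cdot 10^{6}$)
$\frac{-27043 + s}{-32307 - 34780} = \frac{-27043 + \frac{88328609}{60}}{-32307 - 34780} = \frac{86706029}{60 \left(-67087\right)} = \frac{86706029}{60} \left(- \frac{1}{67087}\right) = - \frac{86706029}{4025220}$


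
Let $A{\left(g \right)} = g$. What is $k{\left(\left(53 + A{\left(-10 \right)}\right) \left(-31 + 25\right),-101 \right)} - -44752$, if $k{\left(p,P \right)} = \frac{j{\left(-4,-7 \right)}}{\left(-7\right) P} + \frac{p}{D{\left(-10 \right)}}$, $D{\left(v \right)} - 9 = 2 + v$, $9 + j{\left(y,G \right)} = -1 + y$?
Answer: $\frac{4493892}{101} \approx 44494.0$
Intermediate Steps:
$j{\left(y,G \right)} = -10 + y$ ($j{\left(y,G \right)} = -9 + \left(-1 + y\right) = -10 + y$)
$D{\left(v \right)} = 11 + v$ ($D{\left(v \right)} = 9 + \left(2 + v\right) = 11 + v$)
$k{\left(p,P \right)} = p + \frac{2}{P}$ ($k{\left(p,P \right)} = \frac{-10 - 4}{\left(-7\right) P} + \frac{p}{11 - 10} = - 14 \left(- \frac{1}{7 P}\right) + \frac{p}{1} = \frac{2}{P} + p 1 = \frac{2}{P} + p = p + \frac{2}{P}$)
$k{\left(\left(53 + A{\left(-10 \right)}\right) \left(-31 + 25\right),-101 \right)} - -44752 = \left(\left(53 - 10\right) \left(-31 + 25\right) + \frac{2}{-101}\right) - -44752 = \left(43 \left(-6\right) + 2 \left(- \frac{1}{101}\right)\right) + 44752 = \left(-258 - \frac{2}{101}\right) + 44752 = - \frac{26060}{101} + 44752 = \frac{4493892}{101}$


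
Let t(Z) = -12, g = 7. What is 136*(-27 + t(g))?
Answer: -5304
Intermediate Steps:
136*(-27 + t(g)) = 136*(-27 - 12) = 136*(-39) = -5304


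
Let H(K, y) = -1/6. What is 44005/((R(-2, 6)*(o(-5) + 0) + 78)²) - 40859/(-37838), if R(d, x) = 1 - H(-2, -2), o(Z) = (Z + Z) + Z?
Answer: 7258461379/553986158 ≈ 13.102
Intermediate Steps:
H(K, y) = -⅙ (H(K, y) = -1*⅙ = -⅙)
o(Z) = 3*Z (o(Z) = 2*Z + Z = 3*Z)
R(d, x) = 7/6 (R(d, x) = 1 - 1*(-⅙) = 1 + ⅙ = 7/6)
44005/((R(-2, 6)*(o(-5) + 0) + 78)²) - 40859/(-37838) = 44005/((7*(3*(-5) + 0)/6 + 78)²) - 40859/(-37838) = 44005/((7*(-15 + 0)/6 + 78)²) - 40859*(-1/37838) = 44005/(((7/6)*(-15) + 78)²) + 40859/37838 = 44005/((-35/2 + 78)²) + 40859/37838 = 44005/((121/2)²) + 40859/37838 = 44005/(14641/4) + 40859/37838 = 44005*(4/14641) + 40859/37838 = 176020/14641 + 40859/37838 = 7258461379/553986158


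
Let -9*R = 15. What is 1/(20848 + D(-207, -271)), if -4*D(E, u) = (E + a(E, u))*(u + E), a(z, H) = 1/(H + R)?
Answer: -1636/6362303 ≈ -0.00025714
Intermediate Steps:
R = -5/3 (R = -1/9*15 = -5/3 ≈ -1.6667)
a(z, H) = 1/(-5/3 + H) (a(z, H) = 1/(H - 5/3) = 1/(-5/3 + H))
D(E, u) = -(E + u)*(E + 3/(-5 + 3*u))/4 (D(E, u) = -(E + 3/(-5 + 3*u))*(u + E)/4 = -(E + 3/(-5 + 3*u))*(E + u)/4 = -(E + u)*(E + 3/(-5 + 3*u))/4)
1/(20848 + D(-207, -271)) = 1/(20848 + (-3*(-207) - 3*(-271) - 207*(-5 + 3*(-271))*(-1*(-207) - 1*(-271)))/(4*(-5 + 3*(-271)))) = 1/(20848 + (621 + 813 - 207*(-5 - 813)*(207 + 271))/(4*(-5 - 813))) = 1/(20848 + (1/4)*(621 + 813 - 207*(-818)*478)/(-818)) = 1/(20848 + (1/4)*(-1/818)*(621 + 813 + 80937828)) = 1/(20848 + (1/4)*(-1/818)*80939262) = 1/(20848 - 40469631/1636) = 1/(-6362303/1636) = -1636/6362303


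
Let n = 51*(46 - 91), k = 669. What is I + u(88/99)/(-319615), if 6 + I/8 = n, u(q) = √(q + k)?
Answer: -18408 - √6029/958845 ≈ -18408.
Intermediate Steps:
u(q) = √(669 + q) (u(q) = √(q + 669) = √(669 + q))
n = -2295 (n = 51*(-45) = -2295)
I = -18408 (I = -48 + 8*(-2295) = -48 - 18360 = -18408)
I + u(88/99)/(-319615) = -18408 + √(669 + 88/99)/(-319615) = -18408 + √(669 + 88*(1/99))*(-1/319615) = -18408 + √(669 + 8/9)*(-1/319615) = -18408 + √(6029/9)*(-1/319615) = -18408 + (√6029/3)*(-1/319615) = -18408 - √6029/958845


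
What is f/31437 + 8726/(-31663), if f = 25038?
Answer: 57606548/110598859 ≈ 0.52086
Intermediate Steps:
f/31437 + 8726/(-31663) = 25038/31437 + 8726/(-31663) = 25038*(1/31437) + 8726*(-1/31663) = 2782/3493 - 8726/31663 = 57606548/110598859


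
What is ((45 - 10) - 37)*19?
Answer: -38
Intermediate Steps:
((45 - 10) - 37)*19 = (35 - 37)*19 = -2*19 = -38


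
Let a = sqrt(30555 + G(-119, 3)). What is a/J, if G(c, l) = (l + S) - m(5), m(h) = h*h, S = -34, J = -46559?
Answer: -sqrt(30499)/46559 ≈ -0.0037509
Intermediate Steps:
m(h) = h**2
G(c, l) = -59 + l (G(c, l) = (l - 34) - 1*5**2 = (-34 + l) - 1*25 = (-34 + l) - 25 = -59 + l)
a = sqrt(30499) (a = sqrt(30555 + (-59 + 3)) = sqrt(30555 - 56) = sqrt(30499) ≈ 174.64)
a/J = sqrt(30499)/(-46559) = sqrt(30499)*(-1/46559) = -sqrt(30499)/46559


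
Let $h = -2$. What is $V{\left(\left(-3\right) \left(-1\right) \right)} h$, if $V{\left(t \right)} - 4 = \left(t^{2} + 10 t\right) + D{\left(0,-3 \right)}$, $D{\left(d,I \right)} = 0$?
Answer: $-86$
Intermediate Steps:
$V{\left(t \right)} = 4 + t^{2} + 10 t$ ($V{\left(t \right)} = 4 + \left(\left(t^{2} + 10 t\right) + 0\right) = 4 + \left(t^{2} + 10 t\right) = 4 + t^{2} + 10 t$)
$V{\left(\left(-3\right) \left(-1\right) \right)} h = \left(4 + \left(\left(-3\right) \left(-1\right)\right)^{2} + 10 \left(\left(-3\right) \left(-1\right)\right)\right) \left(-2\right) = \left(4 + 3^{2} + 10 \cdot 3\right) \left(-2\right) = \left(4 + 9 + 30\right) \left(-2\right) = 43 \left(-2\right) = -86$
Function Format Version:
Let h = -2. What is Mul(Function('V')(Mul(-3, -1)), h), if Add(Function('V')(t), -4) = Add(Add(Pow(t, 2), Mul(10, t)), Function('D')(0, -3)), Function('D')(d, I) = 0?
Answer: -86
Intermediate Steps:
Function('V')(t) = Add(4, Pow(t, 2), Mul(10, t)) (Function('V')(t) = Add(4, Add(Add(Pow(t, 2), Mul(10, t)), 0)) = Add(4, Add(Pow(t, 2), Mul(10, t))) = Add(4, Pow(t, 2), Mul(10, t)))
Mul(Function('V')(Mul(-3, -1)), h) = Mul(Add(4, Pow(Mul(-3, -1), 2), Mul(10, Mul(-3, -1))), -2) = Mul(Add(4, Pow(3, 2), Mul(10, 3)), -2) = Mul(Add(4, 9, 30), -2) = Mul(43, -2) = -86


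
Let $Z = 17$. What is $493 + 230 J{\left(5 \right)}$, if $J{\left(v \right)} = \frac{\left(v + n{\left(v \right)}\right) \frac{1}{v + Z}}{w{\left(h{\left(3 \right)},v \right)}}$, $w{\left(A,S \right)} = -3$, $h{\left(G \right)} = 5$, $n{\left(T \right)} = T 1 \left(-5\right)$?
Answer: $\frac{18569}{33} \approx 562.7$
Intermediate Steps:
$n{\left(T \right)} = - 5 T$ ($n{\left(T \right)} = T \left(-5\right) = - 5 T$)
$J{\left(v \right)} = \frac{4 v}{3 \left(17 + v\right)}$ ($J{\left(v \right)} = \frac{\left(v - 5 v\right) \frac{1}{v + 17}}{-3} = \frac{\left(-4\right) v}{17 + v} \left(- \frac{1}{3}\right) = - \frac{4 v}{17 + v} \left(- \frac{1}{3}\right) = \frac{4 v}{3 \left(17 + v\right)}$)
$493 + 230 J{\left(5 \right)} = 493 + 230 \cdot \frac{4}{3} \cdot 5 \frac{1}{17 + 5} = 493 + 230 \cdot \frac{4}{3} \cdot 5 \cdot \frac{1}{22} = 493 + 230 \cdot \frac{10}{33} = 493 + \frac{2300}{33} = \frac{18569}{33}$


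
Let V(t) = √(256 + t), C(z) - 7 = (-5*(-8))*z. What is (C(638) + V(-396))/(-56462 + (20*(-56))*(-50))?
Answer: -8509/154 - I*√35/231 ≈ -55.253 - 0.025611*I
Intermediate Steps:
C(z) = 7 + 40*z (C(z) = 7 + (-5*(-8))*z = 7 + 40*z)
(C(638) + V(-396))/(-56462 + (20*(-56))*(-50)) = ((7 + 40*638) + √(256 - 396))/(-56462 + (20*(-56))*(-50)) = ((7 + 25520) + √(-140))/(-56462 - 1120*(-50)) = (25527 + 2*I*√35)/(-56462 + 56000) = (25527 + 2*I*√35)/(-462) = (25527 + 2*I*√35)*(-1/462) = -8509/154 - I*√35/231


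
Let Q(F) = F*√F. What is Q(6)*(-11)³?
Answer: -7986*√6 ≈ -19562.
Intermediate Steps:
Q(F) = F^(3/2)
Q(6)*(-11)³ = 6^(3/2)*(-11)³ = (6*√6)*(-1331) = -7986*√6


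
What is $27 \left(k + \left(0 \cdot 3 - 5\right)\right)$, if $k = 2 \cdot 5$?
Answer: $135$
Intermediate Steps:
$k = 10$
$27 \left(k + \left(0 \cdot 3 - 5\right)\right) = 27 \left(10 + \left(0 \cdot 3 - 5\right)\right) = 27 \left(10 + \left(0 - 5\right)\right) = 27 \left(10 - 5\right) = 27 \cdot 5 = 135$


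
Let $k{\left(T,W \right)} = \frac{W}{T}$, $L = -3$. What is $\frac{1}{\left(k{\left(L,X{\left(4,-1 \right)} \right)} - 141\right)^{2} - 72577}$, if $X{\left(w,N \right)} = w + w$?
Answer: $- \frac{9}{467432} \approx -1.9254 \cdot 10^{-5}$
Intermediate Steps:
$X{\left(w,N \right)} = 2 w$
$\frac{1}{\left(k{\left(L,X{\left(4,-1 \right)} \right)} - 141\right)^{2} - 72577} = \frac{1}{\left(\frac{2 \cdot 4}{-3} - 141\right)^{2} - 72577} = \frac{1}{\left(8 \left(- \frac{1}{3}\right) - 141\right)^{2} - 72577} = \frac{1}{\left(- \frac{8}{3} - 141\right)^{2} - 72577} = \frac{1}{\left(- \frac{431}{3}\right)^{2} - 72577} = \frac{1}{\frac{185761}{9} - 72577} = \frac{1}{- \frac{467432}{9}} = - \frac{9}{467432}$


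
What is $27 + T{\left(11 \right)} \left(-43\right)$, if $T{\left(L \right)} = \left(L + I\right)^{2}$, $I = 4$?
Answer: $-9648$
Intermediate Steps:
$T{\left(L \right)} = \left(4 + L\right)^{2}$ ($T{\left(L \right)} = \left(L + 4\right)^{2} = \left(4 + L\right)^{2}$)
$27 + T{\left(11 \right)} \left(-43\right) = 27 + \left(4 + 11\right)^{2} \left(-43\right) = 27 + 15^{2} \left(-43\right) = 27 + 225 \left(-43\right) = 27 - 9675 = -9648$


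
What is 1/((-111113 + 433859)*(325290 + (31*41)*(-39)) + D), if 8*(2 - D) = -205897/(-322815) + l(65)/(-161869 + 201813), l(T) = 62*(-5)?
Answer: 51578089440/4589823279560934055361 ≈ 1.1237e-11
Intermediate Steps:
l(T) = -310
D = 99094040321/51578089440 (D = 2 - (-205897/(-322815) - 310/(-161869 + 201813))/8 = 2 - (-205897*(-1/322815) - 310/39944)/8 = 2 - (205897/322815 - 310*1/39944)/8 = 2 - (205897/322815 - 155/19972)/8 = 2 - ⅛*4062138559/6447261180 = 2 - 4062138559/51578089440 = 99094040321/51578089440 ≈ 1.9212)
1/((-111113 + 433859)*(325290 + (31*41)*(-39)) + D) = 1/((-111113 + 433859)*(325290 + (31*41)*(-39)) + 99094040321/51578089440) = 1/(322746*(325290 + 1271*(-39)) + 99094040321/51578089440) = 1/(322746*(325290 - 49569) + 99094040321/51578089440) = 1/(322746*275721 + 99094040321/51578089440) = 1/(88987849866 + 99094040321/51578089440) = 1/(4589823279560934055361/51578089440) = 51578089440/4589823279560934055361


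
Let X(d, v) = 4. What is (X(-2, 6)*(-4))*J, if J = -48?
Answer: 768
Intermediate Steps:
(X(-2, 6)*(-4))*J = (4*(-4))*(-48) = -16*(-48) = 768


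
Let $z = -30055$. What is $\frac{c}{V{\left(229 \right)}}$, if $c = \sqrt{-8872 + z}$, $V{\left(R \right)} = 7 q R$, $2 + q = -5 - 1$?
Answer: $- \frac{i \sqrt{38927}}{12824} \approx - 0.015385 i$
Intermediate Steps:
$q = -8$ ($q = -2 - 6 = -8$)
$V{\left(R \right)} = - 56 R$ ($V{\left(R \right)} = 7 \left(-8\right) R = - 56 R$)
$c = i \sqrt{38927}$ ($c = \sqrt{-8872 - 30055} = \sqrt{-38927} = i \sqrt{38927} \approx 197.3 i$)
$\frac{c}{V{\left(229 \right)}} = \frac{i \sqrt{38927}}{\left(-56\right) 229} = \frac{i \sqrt{38927}}{-12824} = i \sqrt{38927} \left(- \frac{1}{12824}\right) = - \frac{i \sqrt{38927}}{12824}$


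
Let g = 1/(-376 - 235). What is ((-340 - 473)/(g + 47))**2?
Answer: 27417067561/91623184 ≈ 299.24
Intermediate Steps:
g = -1/611 (g = 1/(-611) = -1/611 ≈ -0.0016367)
((-340 - 473)/(g + 47))**2 = ((-340 - 473)/(-1/611 + 47))**2 = (-813/28716/611)**2 = (-813*611/28716)**2 = (-165581/9572)**2 = 27417067561/91623184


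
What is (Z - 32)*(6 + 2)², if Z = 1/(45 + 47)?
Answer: -47088/23 ≈ -2047.3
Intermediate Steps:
Z = 1/92 ≈ 0.010870
(Z - 32)*(6 + 2)² = (1/92 - 32)*(6 + 2)² = -2943/92*8² = -2943/92*64 = -47088/23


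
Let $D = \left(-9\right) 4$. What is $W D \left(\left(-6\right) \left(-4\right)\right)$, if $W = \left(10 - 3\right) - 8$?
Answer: $864$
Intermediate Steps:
$D = -36$
$W = -1$ ($W = \left(10 - 3\right) - 8 = 7 - 8 = -1$)
$W D \left(\left(-6\right) \left(-4\right)\right) = \left(-1\right) \left(-36\right) \left(\left(-6\right) \left(-4\right)\right) = 36 \cdot 24 = 864$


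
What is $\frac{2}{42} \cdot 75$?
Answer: $\frac{25}{7} \approx 3.5714$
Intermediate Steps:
$\frac{2}{42} \cdot 75 = 2 \cdot \frac{1}{42} \cdot 75 = \frac{1}{21} \cdot 75 = \frac{25}{7}$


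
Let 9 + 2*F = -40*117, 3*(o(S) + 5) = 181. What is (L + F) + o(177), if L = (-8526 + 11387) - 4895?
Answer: -25939/6 ≈ -4323.2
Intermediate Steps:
o(S) = 166/3 (o(S) = -5 + (1/3)*181 = -5 + 181/3 = 166/3)
F = -4689/2 (F = -9/2 + (-40*117)/2 = -9/2 + (1/2)*(-4680) = -9/2 - 2340 = -4689/2 ≈ -2344.5)
L = -2034 (L = 2861 - 4895 = -2034)
(L + F) + o(177) = (-2034 - 4689/2) + 166/3 = -8757/2 + 166/3 = -25939/6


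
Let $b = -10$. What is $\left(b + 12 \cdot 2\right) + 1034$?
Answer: $1048$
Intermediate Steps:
$\left(b + 12 \cdot 2\right) + 1034 = \left(-10 + 12 \cdot 2\right) + 1034 = \left(-10 + 24\right) + 1034 = 14 + 1034 = 1048$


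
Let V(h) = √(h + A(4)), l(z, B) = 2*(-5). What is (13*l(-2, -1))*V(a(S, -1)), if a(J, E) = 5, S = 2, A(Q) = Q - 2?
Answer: -130*√7 ≈ -343.95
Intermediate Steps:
A(Q) = -2 + Q
l(z, B) = -10
V(h) = √(2 + h) (V(h) = √(h + (-2 + 4)) = √(h + 2) = √(2 + h))
(13*l(-2, -1))*V(a(S, -1)) = (13*(-10))*√(2 + 5) = -130*√7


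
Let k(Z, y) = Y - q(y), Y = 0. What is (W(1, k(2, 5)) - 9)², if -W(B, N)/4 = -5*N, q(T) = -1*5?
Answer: 8281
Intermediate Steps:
q(T) = -5
k(Z, y) = 5 (k(Z, y) = 0 - 1*(-5) = 0 + 5 = 5)
W(B, N) = 20*N (W(B, N) = -(-20)*N = 20*N)
(W(1, k(2, 5)) - 9)² = (20*5 - 9)² = (100 - 9)² = 91² = 8281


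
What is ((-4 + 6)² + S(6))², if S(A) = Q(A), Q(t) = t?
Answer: 100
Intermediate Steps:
S(A) = A
((-4 + 6)² + S(6))² = ((-4 + 6)² + 6)² = (2² + 6)² = (4 + 6)² = 10² = 100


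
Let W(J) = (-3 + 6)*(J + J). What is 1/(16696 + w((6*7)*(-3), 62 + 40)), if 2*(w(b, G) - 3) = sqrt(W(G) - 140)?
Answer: 16699/278856483 - sqrt(118)/278856483 ≈ 5.9845e-5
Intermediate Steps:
W(J) = 6*J (W(J) = 3*(2*J) = 6*J)
w(b, G) = 3 + sqrt(-140 + 6*G)/2 (w(b, G) = 3 + sqrt(6*G - 140)/2 = 3 + sqrt(-140 + 6*G)/2)
1/(16696 + w((6*7)*(-3), 62 + 40)) = 1/(16696 + (3 + sqrt(-140 + 6*(62 + 40))/2)) = 1/(16696 + (3 + sqrt(-140 + 6*102)/2)) = 1/(16696 + (3 + sqrt(-140 + 612)/2)) = 1/(16696 + (3 + sqrt(472)/2)) = 1/(16696 + (3 + (2*sqrt(118))/2)) = 1/(16696 + (3 + sqrt(118))) = 1/(16699 + sqrt(118))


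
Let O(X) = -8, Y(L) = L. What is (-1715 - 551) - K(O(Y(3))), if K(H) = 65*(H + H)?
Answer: -1226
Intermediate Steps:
K(H) = 130*H (K(H) = 65*(2*H) = 130*H)
(-1715 - 551) - K(O(Y(3))) = (-1715 - 551) - 130*(-8) = -2266 - 1*(-1040) = -2266 + 1040 = -1226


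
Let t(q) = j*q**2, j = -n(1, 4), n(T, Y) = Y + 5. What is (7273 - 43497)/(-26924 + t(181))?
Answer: 36224/321773 ≈ 0.11258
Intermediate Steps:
n(T, Y) = 5 + Y
j = -9 (j = -(5 + 4) = -1*9 = -9)
t(q) = -9*q**2
(7273 - 43497)/(-26924 + t(181)) = (7273 - 43497)/(-26924 - 9*181**2) = -36224/(-26924 - 9*32761) = -36224/(-26924 - 294849) = -36224/(-321773) = -36224*(-1/321773) = 36224/321773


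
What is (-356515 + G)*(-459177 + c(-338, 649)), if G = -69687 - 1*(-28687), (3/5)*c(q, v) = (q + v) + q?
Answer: 182547633330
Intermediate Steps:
c(q, v) = 5*v/3 + 10*q/3 (c(q, v) = 5*((q + v) + q)/3 = 5*(v + 2*q)/3 = 5*v/3 + 10*q/3)
G = -41000 (G = -69687 + 28687 = -41000)
(-356515 + G)*(-459177 + c(-338, 649)) = (-356515 - 41000)*(-459177 + ((5/3)*649 + (10/3)*(-338))) = -397515*(-459177 + (3245/3 - 3380/3)) = -397515*(-459177 - 45) = -397515*(-459222) = 182547633330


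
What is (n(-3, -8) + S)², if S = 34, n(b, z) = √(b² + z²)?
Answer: (34 + √73)² ≈ 1810.0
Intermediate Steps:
(n(-3, -8) + S)² = (√((-3)² + (-8)²) + 34)² = (√(9 + 64) + 34)² = (√73 + 34)² = (34 + √73)²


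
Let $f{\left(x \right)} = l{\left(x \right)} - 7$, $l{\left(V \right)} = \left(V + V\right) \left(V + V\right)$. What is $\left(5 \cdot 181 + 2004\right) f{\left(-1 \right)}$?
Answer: $-8727$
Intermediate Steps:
$l{\left(V \right)} = 4 V^{2}$ ($l{\left(V \right)} = 2 V 2 V = 4 V^{2}$)
$f{\left(x \right)} = -7 + 4 x^{2}$ ($f{\left(x \right)} = 4 x^{2} - 7 = -7 + 4 x^{2}$)
$\left(5 \cdot 181 + 2004\right) f{\left(-1 \right)} = \left(5 \cdot 181 + 2004\right) \left(-7 + 4 \left(-1\right)^{2}\right) = \left(905 + 2004\right) \left(-7 + 4 \cdot 1\right) = 2909 \left(-7 + 4\right) = 2909 \left(-3\right) = -8727$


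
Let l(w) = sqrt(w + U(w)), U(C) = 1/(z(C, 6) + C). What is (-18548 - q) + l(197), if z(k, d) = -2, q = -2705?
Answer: -15843 + 196*sqrt(195)/195 ≈ -15829.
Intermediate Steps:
U(C) = 1/(-2 + C)
l(w) = sqrt(w + 1/(-2 + w))
(-18548 - q) + l(197) = (-18548 - 1*(-2705)) + sqrt((1 + 197*(-2 + 197))/(-2 + 197)) = (-18548 + 2705) + sqrt((1 + 197*195)/195) = -15843 + sqrt((1 + 38415)/195) = -15843 + sqrt((1/195)*38416) = -15843 + sqrt(38416/195) = -15843 + 196*sqrt(195)/195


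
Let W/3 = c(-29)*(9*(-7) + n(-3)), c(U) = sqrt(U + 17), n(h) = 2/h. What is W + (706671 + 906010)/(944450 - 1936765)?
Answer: -1612681/992315 - 382*I*sqrt(3) ≈ -1.6252 - 661.64*I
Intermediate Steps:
c(U) = sqrt(17 + U)
W = -382*I*sqrt(3) (W = 3*(sqrt(17 - 29)*(9*(-7) + 2/(-3))) = 3*(sqrt(-12)*(-63 + 2*(-1/3))) = 3*((2*I*sqrt(3))*(-63 - 2/3)) = 3*((2*I*sqrt(3))*(-191/3)) = 3*(-382*I*sqrt(3)/3) = -382*I*sqrt(3) ≈ -661.64*I)
W + (706671 + 906010)/(944450 - 1936765) = -382*I*sqrt(3) + (706671 + 906010)/(944450 - 1936765) = -382*I*sqrt(3) + 1612681/(-992315) = -382*I*sqrt(3) + 1612681*(-1/992315) = -382*I*sqrt(3) - 1612681/992315 = -1612681/992315 - 382*I*sqrt(3)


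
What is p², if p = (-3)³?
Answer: 729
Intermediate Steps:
p = -27
p² = (-27)² = 729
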